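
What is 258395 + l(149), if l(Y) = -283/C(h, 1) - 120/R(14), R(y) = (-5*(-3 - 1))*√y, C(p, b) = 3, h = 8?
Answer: 774902/3 - 3*√14/7 ≈ 2.5830e+5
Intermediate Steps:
R(y) = 20*√y (R(y) = (-5*(-4))*√y = 20*√y)
l(Y) = -283/3 - 3*√14/7 (l(Y) = -283/3 - 120*√14/280 = -283*⅓ - 3*√14/7 = -283/3 - 3*√14/7)
258395 + l(149) = 258395 + (-283/3 - 3*√14/7) = 774902/3 - 3*√14/7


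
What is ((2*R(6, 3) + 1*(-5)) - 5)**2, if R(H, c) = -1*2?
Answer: 196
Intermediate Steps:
R(H, c) = -2
((2*R(6, 3) + 1*(-5)) - 5)**2 = ((2*(-2) + 1*(-5)) - 5)**2 = ((-4 - 5) - 5)**2 = (-9 - 5)**2 = (-14)**2 = 196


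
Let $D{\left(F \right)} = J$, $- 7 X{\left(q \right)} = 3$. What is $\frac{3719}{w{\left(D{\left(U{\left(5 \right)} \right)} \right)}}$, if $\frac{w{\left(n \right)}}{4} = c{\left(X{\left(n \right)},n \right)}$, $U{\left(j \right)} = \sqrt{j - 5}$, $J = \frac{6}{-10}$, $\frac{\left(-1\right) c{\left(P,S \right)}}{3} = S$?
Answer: $\frac{18595}{36} \approx 516.53$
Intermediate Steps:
$X{\left(q \right)} = - \frac{3}{7}$ ($X{\left(q \right)} = \left(- \frac{1}{7}\right) 3 = - \frac{3}{7}$)
$c{\left(P,S \right)} = - 3 S$
$J = - \frac{3}{5}$ ($J = 6 \left(- \frac{1}{10}\right) = - \frac{3}{5} \approx -0.6$)
$U{\left(j \right)} = \sqrt{-5 + j}$
$D{\left(F \right)} = - \frac{3}{5}$
$w{\left(n \right)} = - 12 n$ ($w{\left(n \right)} = 4 \left(- 3 n\right) = - 12 n$)
$\frac{3719}{w{\left(D{\left(U{\left(5 \right)} \right)} \right)}} = \frac{3719}{\left(-12\right) \left(- \frac{3}{5}\right)} = \frac{3719}{\frac{36}{5}} = 3719 \cdot \frac{5}{36} = \frac{18595}{36}$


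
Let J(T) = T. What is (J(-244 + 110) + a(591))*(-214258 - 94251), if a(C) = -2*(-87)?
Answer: -12340360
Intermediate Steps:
a(C) = 174
(J(-244 + 110) + a(591))*(-214258 - 94251) = ((-244 + 110) + 174)*(-214258 - 94251) = (-134 + 174)*(-308509) = 40*(-308509) = -12340360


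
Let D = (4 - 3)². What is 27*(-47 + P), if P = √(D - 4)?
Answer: -1269 + 27*I*√3 ≈ -1269.0 + 46.765*I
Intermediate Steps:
D = 1 (D = 1² = 1)
P = I*√3 (P = √(1 - 4) = √(-3) = I*√3 ≈ 1.732*I)
27*(-47 + P) = 27*(-47 + I*√3) = -1269 + 27*I*√3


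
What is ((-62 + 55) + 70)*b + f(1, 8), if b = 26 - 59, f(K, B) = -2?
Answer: -2081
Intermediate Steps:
b = -33
((-62 + 55) + 70)*b + f(1, 8) = ((-62 + 55) + 70)*(-33) - 2 = (-7 + 70)*(-33) - 2 = 63*(-33) - 2 = -2079 - 2 = -2081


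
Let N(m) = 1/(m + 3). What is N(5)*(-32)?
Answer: -4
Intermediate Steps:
N(m) = 1/(3 + m)
N(5)*(-32) = -32/(3 + 5) = -32/8 = (⅛)*(-32) = -4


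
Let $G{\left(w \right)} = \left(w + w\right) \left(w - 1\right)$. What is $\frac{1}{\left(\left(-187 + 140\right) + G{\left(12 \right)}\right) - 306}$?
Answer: $- \frac{1}{89} \approx -0.011236$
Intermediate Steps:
$G{\left(w \right)} = 2 w \left(-1 + w\right)$
$\frac{1}{\left(\left(-187 + 140\right) + G{\left(12 \right)}\right) - 306} = \frac{1}{\left(\left(-187 + 140\right) + 2 \cdot 12 \left(-1 + 12\right)\right) - 306} = \frac{1}{\left(-47 + 2 \cdot 12 \cdot 11\right) - 306} = \frac{1}{\left(-47 + 264\right) - 306} = \frac{1}{217 - 306} = \frac{1}{-89} = - \frac{1}{89}$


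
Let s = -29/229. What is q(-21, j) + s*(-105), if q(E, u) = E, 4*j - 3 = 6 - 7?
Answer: -1764/229 ≈ -7.7031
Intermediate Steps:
s = -29/229 (s = -29*1/229 = -29/229 ≈ -0.12664)
j = ½ (j = ¾ + (6 - 7)/4 = ¾ + (¼)*(-1) = ¾ - ¼ = ½ ≈ 0.50000)
q(-21, j) + s*(-105) = -21 - 29/229*(-105) = -21 + 3045/229 = -1764/229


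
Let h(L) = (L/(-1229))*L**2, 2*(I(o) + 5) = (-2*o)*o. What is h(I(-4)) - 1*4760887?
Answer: -5851120862/1229 ≈ -4.7609e+6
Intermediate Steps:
I(o) = -5 - o**2 (I(o) = -5 + ((-2*o)*o)/2 = -5 + (-2*o**2)/2 = -5 - o**2)
h(L) = -L**3/1229 (h(L) = (L*(-1/1229))*L**2 = (-L/1229)*L**2 = -L**3/1229)
h(I(-4)) - 1*4760887 = -(-5 - 1*(-4)**2)**3/1229 - 1*4760887 = -(-5 - 1*16)**3/1229 - 4760887 = -(-5 - 16)**3/1229 - 4760887 = -1/1229*(-21)**3 - 4760887 = -1/1229*(-9261) - 4760887 = 9261/1229 - 4760887 = -5851120862/1229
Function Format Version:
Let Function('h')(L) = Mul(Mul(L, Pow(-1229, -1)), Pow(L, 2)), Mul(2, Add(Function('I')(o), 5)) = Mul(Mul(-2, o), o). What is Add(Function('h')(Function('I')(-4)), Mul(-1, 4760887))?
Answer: Rational(-5851120862, 1229) ≈ -4.7609e+6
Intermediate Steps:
Function('I')(o) = Add(-5, Mul(-1, Pow(o, 2))) (Function('I')(o) = Add(-5, Mul(Rational(1, 2), Mul(Mul(-2, o), o))) = Add(-5, Mul(Rational(1, 2), Mul(-2, Pow(o, 2)))) = Add(-5, Mul(-1, Pow(o, 2))))
Function('h')(L) = Mul(Rational(-1, 1229), Pow(L, 3)) (Function('h')(L) = Mul(Mul(L, Rational(-1, 1229)), Pow(L, 2)) = Mul(Mul(Rational(-1, 1229), L), Pow(L, 2)) = Mul(Rational(-1, 1229), Pow(L, 3)))
Add(Function('h')(Function('I')(-4)), Mul(-1, 4760887)) = Add(Mul(Rational(-1, 1229), Pow(Add(-5, Mul(-1, Pow(-4, 2))), 3)), Mul(-1, 4760887)) = Add(Mul(Rational(-1, 1229), Pow(Add(-5, Mul(-1, 16)), 3)), -4760887) = Add(Mul(Rational(-1, 1229), Pow(Add(-5, -16), 3)), -4760887) = Add(Mul(Rational(-1, 1229), Pow(-21, 3)), -4760887) = Add(Mul(Rational(-1, 1229), -9261), -4760887) = Add(Rational(9261, 1229), -4760887) = Rational(-5851120862, 1229)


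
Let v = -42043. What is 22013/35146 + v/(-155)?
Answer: 1481055293/5447630 ≈ 271.87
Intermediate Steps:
22013/35146 + v/(-155) = 22013/35146 - 42043/(-155) = 22013*(1/35146) - 42043*(-1/155) = 22013/35146 + 42043/155 = 1481055293/5447630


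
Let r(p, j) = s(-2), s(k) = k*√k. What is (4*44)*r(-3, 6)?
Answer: -352*I*√2 ≈ -497.8*I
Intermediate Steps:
s(k) = k^(3/2)
r(p, j) = -2*I*√2 (r(p, j) = (-2)^(3/2) = -2*I*√2)
(4*44)*r(-3, 6) = (4*44)*(-2*I*√2) = 176*(-2*I*√2) = -352*I*√2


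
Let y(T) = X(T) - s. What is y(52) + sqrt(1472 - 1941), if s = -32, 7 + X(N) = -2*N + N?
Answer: -27 + I*sqrt(469) ≈ -27.0 + 21.656*I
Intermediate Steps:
X(N) = -7 - N (X(N) = -7 + (-2*N + N) = -7 - N)
y(T) = 25 - T (y(T) = (-7 - T) - 1*(-32) = (-7 - T) + 32 = 25 - T)
y(52) + sqrt(1472 - 1941) = (25 - 1*52) + sqrt(1472 - 1941) = (25 - 52) + sqrt(-469) = -27 + I*sqrt(469)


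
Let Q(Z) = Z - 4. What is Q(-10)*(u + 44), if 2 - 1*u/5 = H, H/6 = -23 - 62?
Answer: -36456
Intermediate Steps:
Q(Z) = -4 + Z
H = -510 (H = 6*(-23 - 62) = 6*(-85) = -510)
u = 2560 (u = 10 - 5*(-510) = 10 + 2550 = 2560)
Q(-10)*(u + 44) = (-4 - 10)*(2560 + 44) = -14*2604 = -36456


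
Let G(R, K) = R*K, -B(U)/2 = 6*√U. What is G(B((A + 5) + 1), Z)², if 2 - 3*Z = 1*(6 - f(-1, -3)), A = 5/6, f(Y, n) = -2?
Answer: 3936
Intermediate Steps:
A = ⅚ (A = 5*(⅙) = ⅚ ≈ 0.83333)
B(U) = -12*√U
Z = -2 (Z = ⅔ - (6 - 1*(-2))/3 = ⅔ - (6 + 2)/3 = ⅔ - 8/3 = -2)
G(R, K) = K*R
G(B((A + 5) + 1), Z)² = (-(-24)*√((⅚ + 5) + 1))² = (-(-24)*√(35/6 + 1))² = (-(-24)*√(41/6))² = (-(-24)*√246/6)² = (-(-4)*√246)² = (4*√246)² = 3936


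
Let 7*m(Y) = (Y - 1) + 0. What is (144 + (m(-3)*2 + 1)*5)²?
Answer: 1006009/49 ≈ 20531.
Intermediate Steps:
m(Y) = -⅐ + Y/7 (m(Y) = ((Y - 1) + 0)/7 = ((-1 + Y) + 0)/7 = (-1 + Y)/7 = -⅐ + Y/7)
(144 + (m(-3)*2 + 1)*5)² = (144 + ((-⅐ + (⅐)*(-3))*2 + 1)*5)² = (144 + ((-⅐ - 3/7)*2 + 1)*5)² = (144 + (-4/7*2 + 1)*5)² = (144 + (-8/7 + 1)*5)² = (144 - ⅐*5)² = (144 - 5/7)² = (1003/7)² = 1006009/49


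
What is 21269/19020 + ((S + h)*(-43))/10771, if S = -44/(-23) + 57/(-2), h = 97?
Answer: 3944508907/4711881660 ≈ 0.83714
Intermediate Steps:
S = -1223/46 (S = -44*(-1/23) + 57*(-½) = 44/23 - 57/2 = -1223/46 ≈ -26.587)
21269/19020 + ((S + h)*(-43))/10771 = 21269/19020 + ((-1223/46 + 97)*(-43))/10771 = 21269*(1/19020) + ((3239/46)*(-43))*(1/10771) = 21269/19020 - 139277/46*1/10771 = 21269/19020 - 139277/495466 = 3944508907/4711881660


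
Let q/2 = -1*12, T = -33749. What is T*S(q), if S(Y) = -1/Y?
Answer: -33749/24 ≈ -1406.2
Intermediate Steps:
q = -24 (q = 2*(-1*12) = 2*(-12) = -24)
T*S(q) = -(-33749)/(-24) = -(-33749)*(-1)/24 = -33749*1/24 = -33749/24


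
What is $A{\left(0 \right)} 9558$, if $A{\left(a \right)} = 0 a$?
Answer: $0$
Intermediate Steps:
$A{\left(a \right)} = 0$
$A{\left(0 \right)} 9558 = 0 \cdot 9558 = 0$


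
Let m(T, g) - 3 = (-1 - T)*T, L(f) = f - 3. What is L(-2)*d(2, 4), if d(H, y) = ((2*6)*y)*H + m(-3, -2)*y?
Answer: -420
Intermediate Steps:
L(f) = -3 + f
m(T, g) = 3 + T*(-1 - T) (m(T, g) = 3 + (-1 - T)*T = 3 + T*(-1 - T))
d(H, y) = -3*y + 12*H*y (d(H, y) = ((2*6)*y)*H + (3 - 1*(-3) - 1*(-3)²)*y = (12*y)*H + (3 + 3 - 1*9)*y = 12*H*y + (3 + 3 - 9)*y = 12*H*y - 3*y = -3*y + 12*H*y)
L(-2)*d(2, 4) = (-3 - 2)*(3*4*(-1 + 4*2)) = -15*4*(-1 + 8) = -15*4*7 = -5*84 = -420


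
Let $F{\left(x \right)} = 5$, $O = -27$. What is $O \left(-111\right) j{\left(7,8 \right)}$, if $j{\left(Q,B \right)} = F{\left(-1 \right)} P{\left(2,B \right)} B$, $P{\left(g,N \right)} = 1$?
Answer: $119880$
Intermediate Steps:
$j{\left(Q,B \right)} = 5 B$ ($j{\left(Q,B \right)} = 5 \cdot 1 B = 5 B$)
$O \left(-111\right) j{\left(7,8 \right)} = \left(-27\right) \left(-111\right) 5 \cdot 8 = 2997 \cdot 40 = 119880$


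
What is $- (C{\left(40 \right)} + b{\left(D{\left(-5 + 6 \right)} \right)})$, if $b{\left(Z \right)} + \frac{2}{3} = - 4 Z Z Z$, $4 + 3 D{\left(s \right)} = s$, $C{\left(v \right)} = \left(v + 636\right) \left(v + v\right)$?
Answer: $- \frac{162250}{3} \approx -54083.0$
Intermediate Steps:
$C{\left(v \right)} = 2 v \left(636 + v\right)$ ($C{\left(v \right)} = \left(636 + v\right) 2 v = 2 v \left(636 + v\right)$)
$D{\left(s \right)} = - \frac{4}{3} + \frac{s}{3}$
$b{\left(Z \right)} = - \frac{2}{3} - 4 Z^{3}$ ($b{\left(Z \right)} = - \frac{2}{3} + - 4 Z Z Z = - \frac{2}{3} + - 4 Z Z^{2} = - \frac{2}{3} - 4 Z^{3}$)
$- (C{\left(40 \right)} + b{\left(D{\left(-5 + 6 \right)} \right)}) = - (2 \cdot 40 \left(636 + 40\right) - \left(\frac{2}{3} + 4 \left(- \frac{4}{3} + \frac{-5 + 6}{3}\right)^{3}\right)) = - (2 \cdot 40 \cdot 676 - \left(\frac{2}{3} + 4 \left(- \frac{4}{3} + \frac{1}{3} \cdot 1\right)^{3}\right)) = - (54080 - \left(\frac{2}{3} + 4 \left(- \frac{4}{3} + \frac{1}{3}\right)^{3}\right)) = - (54080 - \left(\frac{2}{3} + 4 \left(-1\right)^{3}\right)) = - (54080 - - \frac{10}{3}) = - (54080 + \left(- \frac{2}{3} + 4\right)) = - (54080 + \frac{10}{3}) = \left(-1\right) \frac{162250}{3} = - \frac{162250}{3}$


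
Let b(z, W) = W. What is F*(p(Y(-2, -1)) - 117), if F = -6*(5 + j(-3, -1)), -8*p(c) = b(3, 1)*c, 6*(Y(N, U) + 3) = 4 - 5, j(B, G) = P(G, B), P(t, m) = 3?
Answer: 5597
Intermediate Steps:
j(B, G) = 3
Y(N, U) = -19/6 (Y(N, U) = -3 + (4 - 5)/6 = -3 + (⅙)*(-1) = -3 - ⅙ = -19/6)
p(c) = -c/8
F = -48 (F = -6*(5 + 3) = -6*8 = -48)
F*(p(Y(-2, -1)) - 117) = -48*(-⅛*(-19/6) - 117) = -48*(19/48 - 117) = -48*(-5597/48) = 5597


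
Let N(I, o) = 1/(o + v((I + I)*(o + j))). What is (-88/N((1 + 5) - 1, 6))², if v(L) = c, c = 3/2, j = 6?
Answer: 435600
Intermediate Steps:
c = 3/2 (c = 3*(½) = 3/2 ≈ 1.5000)
v(L) = 3/2
N(I, o) = 1/(3/2 + o) (N(I, o) = 1/(o + 3/2) = 1/(3/2 + o))
(-88/N((1 + 5) - 1, 6))² = (-88/(2/(3 + 2*6)))² = (-88/(2/(3 + 12)))² = (-88/(2/15))² = (-88/(2*(1/15)))² = (-88/2/15)² = (-88*15/2)² = (-660)² = 435600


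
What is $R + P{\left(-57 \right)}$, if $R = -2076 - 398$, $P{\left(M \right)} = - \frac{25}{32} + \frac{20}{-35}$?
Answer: $- \frac{554479}{224} \approx -2475.4$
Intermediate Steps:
$P{\left(M \right)} = - \frac{303}{224}$ ($P{\left(M \right)} = \left(-25\right) \frac{1}{32} + 20 \left(- \frac{1}{35}\right) = - \frac{25}{32} - \frac{4}{7} = - \frac{303}{224}$)
$R = -2474$
$R + P{\left(-57 \right)} = -2474 - \frac{303}{224} = - \frac{554479}{224}$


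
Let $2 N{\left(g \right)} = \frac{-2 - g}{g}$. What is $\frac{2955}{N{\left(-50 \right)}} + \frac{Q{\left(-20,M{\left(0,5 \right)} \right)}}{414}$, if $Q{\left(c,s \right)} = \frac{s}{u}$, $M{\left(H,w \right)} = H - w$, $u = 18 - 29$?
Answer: $- \frac{56071115}{9108} \approx -6156.3$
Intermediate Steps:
$u = -11$ ($u = 18 - 29 = -11$)
$Q{\left(c,s \right)} = - \frac{s}{11}$ ($Q{\left(c,s \right)} = \frac{s}{-11} = s \left(- \frac{1}{11}\right) = - \frac{s}{11}$)
$N{\left(g \right)} = \frac{-2 - g}{2 g}$ ($N{\left(g \right)} = \frac{\left(-2 - g\right) \frac{1}{g}}{2} = \frac{\frac{1}{g} \left(-2 - g\right)}{2} = \frac{-2 - g}{2 g}$)
$\frac{2955}{N{\left(-50 \right)}} + \frac{Q{\left(-20,M{\left(0,5 \right)} \right)}}{414} = \frac{2955}{\frac{1}{2} \frac{1}{-50} \left(-2 - -50\right)} + \frac{\left(- \frac{1}{11}\right) \left(0 - 5\right)}{414} = \frac{2955}{\frac{1}{2} \left(- \frac{1}{50}\right) \left(-2 + 50\right)} + - \frac{0 - 5}{11} \cdot \frac{1}{414} = \frac{2955}{\frac{1}{2} \left(- \frac{1}{50}\right) 48} + \left(- \frac{1}{11}\right) \left(-5\right) \frac{1}{414} = \frac{2955}{- \frac{12}{25}} + \frac{5}{11} \cdot \frac{1}{414} = 2955 \left(- \frac{25}{12}\right) + \frac{5}{4554} = - \frac{24625}{4} + \frac{5}{4554} = - \frac{56071115}{9108}$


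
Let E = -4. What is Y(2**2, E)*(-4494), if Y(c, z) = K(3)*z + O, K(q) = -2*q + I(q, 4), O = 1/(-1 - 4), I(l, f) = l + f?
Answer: 94374/5 ≈ 18875.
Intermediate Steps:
I(l, f) = f + l
O = -1/5 (O = 1/(-5) = -1/5 ≈ -0.20000)
K(q) = 4 - q (K(q) = -2*q + (4 + q) = 4 - q)
Y(c, z) = -1/5 + z (Y(c, z) = (4 - 1*3)*z - 1/5 = (4 - 3)*z - 1/5 = 1*z - 1/5 = z - 1/5 = -1/5 + z)
Y(2**2, E)*(-4494) = (-1/5 - 4)*(-4494) = -21/5*(-4494) = 94374/5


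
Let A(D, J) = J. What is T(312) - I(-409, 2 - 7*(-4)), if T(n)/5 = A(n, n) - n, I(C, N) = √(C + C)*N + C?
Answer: 409 - 30*I*√818 ≈ 409.0 - 858.02*I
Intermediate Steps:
I(C, N) = C + N*√2*√C (I(C, N) = √(2*C)*N + C = (√2*√C)*N + C = N*√2*√C + C = C + N*√2*√C)
T(n) = 0 (T(n) = 5*(n - n) = 5*0 = 0)
T(312) - I(-409, 2 - 7*(-4)) = 0 - (-409 + (2 - 7*(-4))*√2*√(-409)) = 0 - (-409 + (2 + 28)*√2*(I*√409)) = 0 - (-409 + 30*√2*(I*√409)) = 0 - (-409 + 30*I*√818) = 0 + (409 - 30*I*√818) = 409 - 30*I*√818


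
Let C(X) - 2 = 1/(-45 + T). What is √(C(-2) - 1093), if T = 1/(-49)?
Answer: I*√5309389770/2206 ≈ 33.031*I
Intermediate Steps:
T = -1/49 ≈ -0.020408
C(X) = 4363/2206 (C(X) = 2 + 1/(-45 - 1/49) = 2 + 1/(-2206/49) = 2 - 49/2206 = 4363/2206)
√(C(-2) - 1093) = √(4363/2206 - 1093) = √(-2406795/2206) = I*√5309389770/2206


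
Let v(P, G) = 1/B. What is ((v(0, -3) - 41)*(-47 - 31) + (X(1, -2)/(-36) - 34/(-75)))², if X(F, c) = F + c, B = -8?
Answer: 521070309904/50625 ≈ 1.0293e+7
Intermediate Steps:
v(P, G) = -⅛ (v(P, G) = 1/(-8) = -⅛)
((v(0, -3) - 41)*(-47 - 31) + (X(1, -2)/(-36) - 34/(-75)))² = ((-⅛ - 41)*(-47 - 31) + ((1 - 2)/(-36) - 34/(-75)))² = (-329/8*(-78) + (-1*(-1/36) - 34*(-1/75)))² = (12831/4 + (1/36 + 34/75))² = (12831/4 + 433/900)² = (721852/225)² = 521070309904/50625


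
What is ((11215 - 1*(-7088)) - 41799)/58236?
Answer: -1958/4853 ≈ -0.40346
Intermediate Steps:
((11215 - 1*(-7088)) - 41799)/58236 = ((11215 + 7088) - 41799)*(1/58236) = (18303 - 41799)*(1/58236) = -23496*1/58236 = -1958/4853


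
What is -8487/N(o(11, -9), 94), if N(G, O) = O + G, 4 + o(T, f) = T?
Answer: -8487/101 ≈ -84.030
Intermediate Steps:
o(T, f) = -4 + T
N(G, O) = G + O
-8487/N(o(11, -9), 94) = -8487/((-4 + 11) + 94) = -8487/(7 + 94) = -8487/101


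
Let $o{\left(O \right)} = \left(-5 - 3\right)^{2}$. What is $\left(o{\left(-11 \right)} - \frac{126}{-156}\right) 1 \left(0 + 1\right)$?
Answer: $\frac{1685}{26} \approx 64.808$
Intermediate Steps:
$o{\left(O \right)} = 64$ ($o{\left(O \right)} = \left(-8\right)^{2} = 64$)
$\left(o{\left(-11 \right)} - \frac{126}{-156}\right) 1 \left(0 + 1\right) = \left(64 - \frac{126}{-156}\right) 1 \left(0 + 1\right) = \left(64 - - \frac{21}{26}\right) 1 \cdot 1 = \left(64 + \frac{21}{26}\right) 1 = \frac{1685}{26} \cdot 1 = \frac{1685}{26}$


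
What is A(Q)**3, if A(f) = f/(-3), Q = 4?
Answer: -64/27 ≈ -2.3704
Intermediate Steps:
A(f) = -f/3 (A(f) = f*(-1/3) = -f/3)
A(Q)**3 = (-1/3*4)**3 = (-4/3)**3 = -64/27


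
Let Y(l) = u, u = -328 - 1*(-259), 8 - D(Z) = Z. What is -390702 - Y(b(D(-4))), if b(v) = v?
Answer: -390633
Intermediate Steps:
D(Z) = 8 - Z
u = -69 (u = -328 + 259 = -69)
Y(l) = -69
-390702 - Y(b(D(-4))) = -390702 - 1*(-69) = -390702 + 69 = -390633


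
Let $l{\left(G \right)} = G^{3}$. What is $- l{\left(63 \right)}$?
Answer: $-250047$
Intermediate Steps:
$- l{\left(63 \right)} = - 63^{3} = \left(-1\right) 250047 = -250047$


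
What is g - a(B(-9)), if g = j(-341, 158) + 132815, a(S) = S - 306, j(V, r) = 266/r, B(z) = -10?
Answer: 10517482/79 ≈ 1.3313e+5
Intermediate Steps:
a(S) = -306 + S
g = 10492518/79 (g = 266/158 + 132815 = 266*(1/158) + 132815 = 133/79 + 132815 = 10492518/79 ≈ 1.3282e+5)
g - a(B(-9)) = 10492518/79 - (-306 - 10) = 10492518/79 - 1*(-316) = 10492518/79 + 316 = 10517482/79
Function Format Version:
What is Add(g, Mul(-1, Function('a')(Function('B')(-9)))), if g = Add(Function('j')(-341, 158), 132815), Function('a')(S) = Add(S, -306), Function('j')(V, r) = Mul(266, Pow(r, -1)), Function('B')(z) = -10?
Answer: Rational(10517482, 79) ≈ 1.3313e+5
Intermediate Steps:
Function('a')(S) = Add(-306, S)
g = Rational(10492518, 79) (g = Add(Mul(266, Pow(158, -1)), 132815) = Add(Mul(266, Rational(1, 158)), 132815) = Add(Rational(133, 79), 132815) = Rational(10492518, 79) ≈ 1.3282e+5)
Add(g, Mul(-1, Function('a')(Function('B')(-9)))) = Add(Rational(10492518, 79), Mul(-1, Add(-306, -10))) = Add(Rational(10492518, 79), Mul(-1, -316)) = Add(Rational(10492518, 79), 316) = Rational(10517482, 79)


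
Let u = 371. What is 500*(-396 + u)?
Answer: -12500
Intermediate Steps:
500*(-396 + u) = 500*(-396 + 371) = 500*(-25) = -12500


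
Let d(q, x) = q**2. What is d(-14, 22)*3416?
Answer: 669536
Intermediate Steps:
d(-14, 22)*3416 = (-14)**2*3416 = 196*3416 = 669536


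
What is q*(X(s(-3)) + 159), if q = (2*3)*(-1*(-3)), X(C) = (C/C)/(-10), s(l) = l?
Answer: 14301/5 ≈ 2860.2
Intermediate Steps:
X(C) = -1/10 (X(C) = 1*(-1/10) = -1/10)
q = 18 (q = 6*3 = 18)
q*(X(s(-3)) + 159) = 18*(-1/10 + 159) = 18*(1589/10) = 14301/5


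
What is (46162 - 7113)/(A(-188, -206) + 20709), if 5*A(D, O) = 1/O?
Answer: 40220470/21330269 ≈ 1.8856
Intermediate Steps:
A(D, O) = 1/(5*O)
(46162 - 7113)/(A(-188, -206) + 20709) = (46162 - 7113)/((⅕)/(-206) + 20709) = 39049/((⅕)*(-1/206) + 20709) = 39049/(-1/1030 + 20709) = 39049/(21330269/1030) = 39049*(1030/21330269) = 40220470/21330269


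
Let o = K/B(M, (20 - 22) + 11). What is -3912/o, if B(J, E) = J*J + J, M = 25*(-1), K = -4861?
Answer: 2347200/4861 ≈ 482.86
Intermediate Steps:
M = -25
B(J, E) = J + J² (B(J, E) = J² + J = J + J²)
o = -4861/600 (o = -4861*(-1/(25*(1 - 25))) = -4861/((-25*(-24))) = -4861/600 ≈ -8.1017)
-3912/o = -3912/(-4861/600) = -3912*(-600/4861) = 2347200/4861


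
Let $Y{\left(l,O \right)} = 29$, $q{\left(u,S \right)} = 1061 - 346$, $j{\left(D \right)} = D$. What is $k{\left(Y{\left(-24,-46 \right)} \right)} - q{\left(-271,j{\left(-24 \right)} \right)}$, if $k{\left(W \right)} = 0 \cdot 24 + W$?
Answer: $-686$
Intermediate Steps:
$q{\left(u,S \right)} = 715$
$k{\left(W \right)} = W$ ($k{\left(W \right)} = 0 + W = W$)
$k{\left(Y{\left(-24,-46 \right)} \right)} - q{\left(-271,j{\left(-24 \right)} \right)} = 29 - 715 = -686$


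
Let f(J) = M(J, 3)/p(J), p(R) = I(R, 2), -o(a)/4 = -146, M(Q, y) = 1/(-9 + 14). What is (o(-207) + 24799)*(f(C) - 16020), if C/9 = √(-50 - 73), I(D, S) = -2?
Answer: -4066381983/10 ≈ -4.0664e+8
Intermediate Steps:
M(Q, y) = ⅕ (M(Q, y) = 1/5 = ⅕)
o(a) = 584 (o(a) = -4*(-146) = 584)
p(R) = -2
C = 9*I*√123 (C = 9*√(-50 - 73) = 9*√(-123) = 9*(I*√123) = 9*I*√123 ≈ 99.815*I)
f(J) = -⅒ (f(J) = (⅕)/(-2) = (⅕)*(-½) = -⅒)
(o(-207) + 24799)*(f(C) - 16020) = (584 + 24799)*(-⅒ - 16020) = 25383*(-160201/10) = -4066381983/10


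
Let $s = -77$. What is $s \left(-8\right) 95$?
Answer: $58520$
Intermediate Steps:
$s \left(-8\right) 95 = \left(-77\right) \left(-8\right) 95 = 616 \cdot 95 = 58520$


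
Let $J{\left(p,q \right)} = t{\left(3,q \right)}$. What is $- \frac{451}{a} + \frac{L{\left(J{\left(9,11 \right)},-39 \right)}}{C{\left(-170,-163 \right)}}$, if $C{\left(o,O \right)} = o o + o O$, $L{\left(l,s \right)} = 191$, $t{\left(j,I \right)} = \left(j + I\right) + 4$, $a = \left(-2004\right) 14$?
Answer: $\frac{5148301}{264708360} \approx 0.019449$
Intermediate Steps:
$a = -28056$
$t{\left(j,I \right)} = 4 + I + j$ ($t{\left(j,I \right)} = \left(I + j\right) + 4 = 4 + I + j$)
$J{\left(p,q \right)} = 7 + q$ ($J{\left(p,q \right)} = 4 + q + 3 = 7 + q$)
$C{\left(o,O \right)} = o^{2} + O o$
$- \frac{451}{a} + \frac{L{\left(J{\left(9,11 \right)},-39 \right)}}{C{\left(-170,-163 \right)}} = - \frac{451}{-28056} + \frac{191}{\left(-170\right) \left(-163 - 170\right)} = \left(-451\right) \left(- \frac{1}{28056}\right) + \frac{191}{\left(-170\right) \left(-333\right)} = \frac{451}{28056} + \frac{191}{56610} = \frac{5148301}{264708360}$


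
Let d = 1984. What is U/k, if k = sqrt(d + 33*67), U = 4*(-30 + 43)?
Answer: 52*sqrt(4195)/4195 ≈ 0.80286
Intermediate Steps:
U = 52 (U = 4*13 = 52)
k = sqrt(4195) (k = sqrt(1984 + 33*67) = sqrt(1984 + 2211) = sqrt(4195) ≈ 64.769)
U/k = 52/(sqrt(4195)) = 52*(sqrt(4195)/4195) = 52*sqrt(4195)/4195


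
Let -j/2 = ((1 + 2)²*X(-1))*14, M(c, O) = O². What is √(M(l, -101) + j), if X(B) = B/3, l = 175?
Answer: 11*√85 ≈ 101.42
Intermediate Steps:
X(B) = B/3 (X(B) = B*(⅓) = B/3)
j = 84 (j = -2*(1 + 2)²*((⅓)*(-1))*14 = -2*3²*(-⅓)*14 = -2*9*(-⅓)*14 = -(-6)*14 = -2*(-42) = 84)
√(M(l, -101) + j) = √((-101)² + 84) = √(10201 + 84) = √10285 = 11*√85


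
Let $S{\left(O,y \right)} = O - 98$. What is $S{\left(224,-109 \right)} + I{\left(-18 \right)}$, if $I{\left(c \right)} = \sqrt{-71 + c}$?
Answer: $126 + i \sqrt{89} \approx 126.0 + 9.434 i$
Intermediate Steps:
$S{\left(O,y \right)} = -98 + O$ ($S{\left(O,y \right)} = O - 98 = -98 + O$)
$S{\left(224,-109 \right)} + I{\left(-18 \right)} = \left(-98 + 224\right) + \sqrt{-71 - 18} = 126 + \sqrt{-89} = 126 + i \sqrt{89}$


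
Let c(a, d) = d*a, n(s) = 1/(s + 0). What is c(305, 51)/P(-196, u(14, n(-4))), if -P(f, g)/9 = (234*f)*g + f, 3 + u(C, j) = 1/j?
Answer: -5185/962556 ≈ -0.0053867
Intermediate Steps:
n(s) = 1/s
u(C, j) = -3 + 1/j
c(a, d) = a*d
P(f, g) = -9*f - 2106*f*g (P(f, g) = -9*((234*f)*g + f) = -9*(234*f*g + f) = -9*(f + 234*f*g) = -9*f - 2106*f*g)
c(305, 51)/P(-196, u(14, n(-4))) = (305*51)/((-9*(-196)*(1 + 234*(-3 + 1/(1/(-4)))))) = 15555/((-9*(-196)*(1 + 234*(-3 + 1/(-¼))))) = 15555/((-9*(-196)*(1 + 234*(-3 - 4)))) = 15555/((-9*(-196)*(1 + 234*(-7)))) = 15555/((-9*(-196)*(1 - 1638))) = 15555/((-9*(-196)*(-1637))) = 15555/(-2887668) = 15555*(-1/2887668) = -5185/962556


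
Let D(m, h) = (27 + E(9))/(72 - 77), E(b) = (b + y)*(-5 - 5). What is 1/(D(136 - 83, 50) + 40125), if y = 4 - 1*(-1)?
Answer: 5/200738 ≈ 2.4908e-5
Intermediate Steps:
y = 5 (y = 4 + 1 = 5)
E(b) = -50 - 10*b (E(b) = (b + 5)*(-5 - 5) = (5 + b)*(-10) = -50 - 10*b)
D(m, h) = 113/5 (D(m, h) = (27 + (-50 - 10*9))/(72 - 77) = (27 + (-50 - 90))/(-5) = (27 - 140)*(-1/5) = -113*(-1/5) = 113/5)
1/(D(136 - 83, 50) + 40125) = 1/(113/5 + 40125) = 1/(200738/5) = 5/200738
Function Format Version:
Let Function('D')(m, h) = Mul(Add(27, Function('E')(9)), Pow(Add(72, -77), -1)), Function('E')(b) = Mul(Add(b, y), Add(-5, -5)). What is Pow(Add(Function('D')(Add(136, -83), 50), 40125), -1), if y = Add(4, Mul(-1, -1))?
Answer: Rational(5, 200738) ≈ 2.4908e-5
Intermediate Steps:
y = 5 (y = Add(4, 1) = 5)
Function('E')(b) = Add(-50, Mul(-10, b)) (Function('E')(b) = Mul(Add(b, 5), Add(-5, -5)) = Mul(Add(5, b), -10) = Add(-50, Mul(-10, b)))
Function('D')(m, h) = Rational(113, 5) (Function('D')(m, h) = Mul(Add(27, Add(-50, Mul(-10, 9))), Pow(Add(72, -77), -1)) = Mul(Add(27, Add(-50, -90)), Pow(-5, -1)) = Mul(Add(27, -140), Rational(-1, 5)) = Mul(-113, Rational(-1, 5)) = Rational(113, 5))
Pow(Add(Function('D')(Add(136, -83), 50), 40125), -1) = Pow(Add(Rational(113, 5), 40125), -1) = Pow(Rational(200738, 5), -1) = Rational(5, 200738)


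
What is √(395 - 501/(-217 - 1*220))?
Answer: 2*√18912923/437 ≈ 19.903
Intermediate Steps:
√(395 - 501/(-217 - 1*220)) = √(395 - 501/(-217 - 220)) = √(395 - 501/(-437)) = √(395 - 501*(-1/437)) = √(395 + 501/437) = √(173116/437) = 2*√18912923/437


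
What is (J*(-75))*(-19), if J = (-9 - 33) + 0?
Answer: -59850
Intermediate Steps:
J = -42 (J = -42 + 0 = -42)
(J*(-75))*(-19) = -42*(-75)*(-19) = 3150*(-19) = -59850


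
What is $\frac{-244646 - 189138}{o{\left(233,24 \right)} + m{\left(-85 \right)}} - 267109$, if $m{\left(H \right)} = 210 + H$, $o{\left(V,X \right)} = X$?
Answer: $- \frac{40233025}{149} \approx -2.7002 \cdot 10^{5}$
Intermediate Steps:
$\frac{-244646 - 189138}{o{\left(233,24 \right)} + m{\left(-85 \right)}} - 267109 = \frac{-244646 - 189138}{24 + \left(210 - 85\right)} - 267109 = - \frac{433784}{24 + 125} - 267109 = - \frac{433784}{149} - 267109 = - \frac{40233025}{149}$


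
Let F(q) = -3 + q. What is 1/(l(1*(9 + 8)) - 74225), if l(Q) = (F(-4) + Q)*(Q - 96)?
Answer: -1/75015 ≈ -1.3331e-5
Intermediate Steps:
l(Q) = (-96 + Q)*(-7 + Q) (l(Q) = ((-3 - 4) + Q)*(Q - 96) = (-7 + Q)*(-96 + Q) = (-96 + Q)*(-7 + Q))
1/(l(1*(9 + 8)) - 74225) = 1/((672 + (1*(9 + 8))**2 - 103*(9 + 8)) - 74225) = 1/((672 + (1*17)**2 - 103*17) - 74225) = 1/((672 + 17**2 - 103*17) - 74225) = 1/((672 + 289 - 1751) - 74225) = 1/(-790 - 74225) = 1/(-75015) = -1/75015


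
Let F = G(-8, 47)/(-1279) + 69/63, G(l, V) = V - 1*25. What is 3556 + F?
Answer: 95539559/26859 ≈ 3557.1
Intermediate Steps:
G(l, V) = -25 + V (G(l, V) = V - 25 = -25 + V)
F = 28955/26859 (F = (-25 + 47)/(-1279) + 69/63 = 22*(-1/1279) + 69*(1/63) = -22/1279 + 23/21 = 28955/26859 ≈ 1.0780)
3556 + F = 3556 + 28955/26859 = 95539559/26859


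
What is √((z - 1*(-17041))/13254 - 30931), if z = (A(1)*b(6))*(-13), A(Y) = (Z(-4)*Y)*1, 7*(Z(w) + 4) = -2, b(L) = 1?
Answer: I*√120523058922/1974 ≈ 175.87*I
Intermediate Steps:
Z(w) = -30/7 (Z(w) = -4 + (⅐)*(-2) = -4 - 2/7 = -30/7)
A(Y) = -30*Y/7 (A(Y) = -30*Y/7*1 = -30*Y/7)
z = 390/7 (z = (-30/7*1*1)*(-13) = -30/7*1*(-13) = -30/7*(-13) = 390/7 ≈ 55.714)
√((z - 1*(-17041))/13254 - 30931) = √((390/7 - 1*(-17041))/13254 - 30931) = √((390/7 + 17041)*(1/13254) - 30931) = √((119677/7)*(1/13254) - 30931) = √(119677/92778 - 30931) = √(-2869596641/92778) = I*√120523058922/1974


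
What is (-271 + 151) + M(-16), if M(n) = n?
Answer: -136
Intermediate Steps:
(-271 + 151) + M(-16) = (-271 + 151) - 16 = -120 - 16 = -136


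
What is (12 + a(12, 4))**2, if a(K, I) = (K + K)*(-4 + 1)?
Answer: 3600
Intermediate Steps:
a(K, I) = -6*K (a(K, I) = (2*K)*(-3) = -6*K)
(12 + a(12, 4))**2 = (12 - 6*12)**2 = (12 - 72)**2 = (-60)**2 = 3600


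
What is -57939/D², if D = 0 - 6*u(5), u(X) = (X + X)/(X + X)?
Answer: -19313/12 ≈ -1609.4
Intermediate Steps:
u(X) = 1 (u(X) = (2*X)/((2*X)) = (2*X)*(1/(2*X)) = 1)
D = -6 (D = 0 - 6*1 = 0 - 6 = -6)
-57939/D² = -57939/((-6)²) = -57939/36 = -57939*1/36 = -19313/12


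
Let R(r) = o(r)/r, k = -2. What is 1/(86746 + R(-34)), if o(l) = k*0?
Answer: 1/86746 ≈ 1.1528e-5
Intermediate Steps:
o(l) = 0 (o(l) = -2*0 = 0)
R(r) = 0 (R(r) = 0/r = 0)
1/(86746 + R(-34)) = 1/(86746 + 0) = 1/86746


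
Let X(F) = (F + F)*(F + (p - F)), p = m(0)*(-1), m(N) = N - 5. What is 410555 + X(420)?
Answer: 414755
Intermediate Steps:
m(N) = -5 + N
p = 5 (p = (-5 + 0)*(-1) = -5*(-1) = 5)
X(F) = 10*F (X(F) = (F + F)*(F + (5 - F)) = (2*F)*5 = 10*F)
410555 + X(420) = 410555 + 10*420 = 410555 + 4200 = 414755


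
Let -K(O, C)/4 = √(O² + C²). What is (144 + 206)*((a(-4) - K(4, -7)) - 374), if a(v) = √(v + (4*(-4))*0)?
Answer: -130900 + 700*I + 1400*√65 ≈ -1.1961e+5 + 700.0*I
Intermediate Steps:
a(v) = √v (a(v) = √(v - 16*0) = √(v + 0) = √v)
K(O, C) = -4*√(C² + O²) (K(O, C) = -4*√(O² + C²) = -4*√(C² + O²))
(144 + 206)*((a(-4) - K(4, -7)) - 374) = (144 + 206)*((√(-4) - (-4)*√((-7)² + 4²)) - 374) = 350*((2*I - (-4)*√(49 + 16)) - 374) = 350*((2*I - (-4)*√65) - 374) = 350*((2*I + 4*√65) - 374) = 350*(-374 + 2*I + 4*√65) = -130900 + 700*I + 1400*√65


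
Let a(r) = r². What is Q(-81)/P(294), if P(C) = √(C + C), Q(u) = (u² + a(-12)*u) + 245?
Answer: -347*√3/3 ≈ -200.34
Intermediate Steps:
Q(u) = 245 + u² + 144*u (Q(u) = (u² + (-12)²*u) + 245 = (u² + 144*u) + 245 = 245 + u² + 144*u)
P(C) = √2*√C (P(C) = √(2*C) = √2*√C)
Q(-81)/P(294) = (245 + (-81)² + 144*(-81))/((√2*√294)) = (245 + 6561 - 11664)/((√2*(7*√6))) = -4858*√3/42 = -347*√3/3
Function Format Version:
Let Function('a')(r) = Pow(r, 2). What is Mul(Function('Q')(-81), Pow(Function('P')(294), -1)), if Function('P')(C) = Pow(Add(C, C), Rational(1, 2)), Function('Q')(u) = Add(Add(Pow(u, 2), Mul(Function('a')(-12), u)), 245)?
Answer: Mul(Rational(-347, 3), Pow(3, Rational(1, 2))) ≈ -200.34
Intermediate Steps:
Function('Q')(u) = Add(245, Pow(u, 2), Mul(144, u)) (Function('Q')(u) = Add(Add(Pow(u, 2), Mul(Pow(-12, 2), u)), 245) = Add(Add(Pow(u, 2), Mul(144, u)), 245) = Add(245, Pow(u, 2), Mul(144, u)))
Function('P')(C) = Mul(Pow(2, Rational(1, 2)), Pow(C, Rational(1, 2))) (Function('P')(C) = Pow(Mul(2, C), Rational(1, 2)) = Mul(Pow(2, Rational(1, 2)), Pow(C, Rational(1, 2))))
Mul(Function('Q')(-81), Pow(Function('P')(294), -1)) = Mul(Add(245, Pow(-81, 2), Mul(144, -81)), Pow(Mul(Pow(2, Rational(1, 2)), Pow(294, Rational(1, 2))), -1)) = Mul(Add(245, 6561, -11664), Pow(Mul(Pow(2, Rational(1, 2)), Mul(7, Pow(6, Rational(1, 2)))), -1)) = Mul(-4858, Pow(Mul(14, Pow(3, Rational(1, 2))), -1)) = Mul(-4858, Mul(Rational(1, 42), Pow(3, Rational(1, 2)))) = Mul(Rational(-347, 3), Pow(3, Rational(1, 2)))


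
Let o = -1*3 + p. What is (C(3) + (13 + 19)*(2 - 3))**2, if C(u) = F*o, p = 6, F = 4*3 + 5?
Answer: 361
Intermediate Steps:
F = 17 (F = 12 + 5 = 17)
o = 3 (o = -1*3 + 6 = -3 + 6 = 3)
C(u) = 51 (C(u) = 17*3 = 51)
(C(3) + (13 + 19)*(2 - 3))**2 = (51 + (13 + 19)*(2 - 3))**2 = (51 + 32*(-1))**2 = (51 - 32)**2 = 19**2 = 361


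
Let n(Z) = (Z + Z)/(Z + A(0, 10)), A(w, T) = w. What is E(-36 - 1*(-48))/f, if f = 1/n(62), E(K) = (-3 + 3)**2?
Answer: 0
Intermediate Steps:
n(Z) = 2 (n(Z) = (Z + Z)/(Z + 0) = (2*Z)/Z = 2)
E(K) = 0 (E(K) = 0**2 = 0)
f = 1/2 ≈ 0.50000
E(-36 - 1*(-48))/f = 0/(1/2) = 0*2 = 0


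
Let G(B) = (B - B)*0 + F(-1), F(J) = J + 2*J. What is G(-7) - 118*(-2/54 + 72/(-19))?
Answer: 230095/513 ≈ 448.53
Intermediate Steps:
F(J) = 3*J
G(B) = -3 (G(B) = (B - B)*0 + 3*(-1) = 0*0 - 3 = 0 - 3 = -3)
G(-7) - 118*(-2/54 + 72/(-19)) = -3 - 118*(-2/54 + 72/(-19)) = -3 - 118*(-2*1/54 + 72*(-1/19)) = -3 - 118*(-1/27 - 72/19) = -3 - 118*(-1963/513) = -3 + 231634/513 = 230095/513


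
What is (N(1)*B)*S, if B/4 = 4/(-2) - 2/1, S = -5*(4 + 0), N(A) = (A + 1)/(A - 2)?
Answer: -640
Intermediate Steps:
N(A) = (1 + A)/(-2 + A)
S = -20 (S = -5*4 = -20)
B = -16 (B = 4*(4/(-2) - 2/1) = 4*(4*(-1/2) - 2*1) = 4*(-2 - 2) = 4*(-4) = -16)
(N(1)*B)*S = (((1 + 1)/(-2 + 1))*(-16))*(-20) = ((2/(-1))*(-16))*(-20) = (-1*2*(-16))*(-20) = -2*(-16)*(-20) = 32*(-20) = -640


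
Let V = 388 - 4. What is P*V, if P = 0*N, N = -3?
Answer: 0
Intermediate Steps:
V = 384
P = 0 (P = 0*(-3) = 0)
P*V = 0*384 = 0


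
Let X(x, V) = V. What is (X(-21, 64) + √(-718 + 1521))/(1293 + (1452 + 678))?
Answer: 64/3423 + √803/3423 ≈ 0.026976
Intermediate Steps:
(X(-21, 64) + √(-718 + 1521))/(1293 + (1452 + 678)) = (64 + √(-718 + 1521))/(1293 + (1452 + 678)) = (64 + √803)/(1293 + 2130) = (64 + √803)/3423 = (64 + √803)*(1/3423) = 64/3423 + √803/3423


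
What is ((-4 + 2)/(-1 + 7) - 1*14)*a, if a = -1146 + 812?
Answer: 14362/3 ≈ 4787.3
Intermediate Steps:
a = -334
((-4 + 2)/(-1 + 7) - 1*14)*a = ((-4 + 2)/(-1 + 7) - 1*14)*(-334) = (-2/6 - 14)*(-334) = (-2*⅙ - 14)*(-334) = (-⅓ - 14)*(-334) = -43/3*(-334) = 14362/3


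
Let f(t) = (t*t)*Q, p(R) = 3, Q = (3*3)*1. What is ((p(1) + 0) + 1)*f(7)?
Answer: 1764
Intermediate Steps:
Q = 9 (Q = 9*1 = 9)
f(t) = 9*t² (f(t) = (t*t)*9 = t²*9 = 9*t²)
((p(1) + 0) + 1)*f(7) = ((3 + 0) + 1)*(9*7²) = (3 + 1)*(9*49) = 4*441 = 1764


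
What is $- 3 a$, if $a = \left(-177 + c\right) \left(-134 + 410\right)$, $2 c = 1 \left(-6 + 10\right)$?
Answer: $144900$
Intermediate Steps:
$c = 2$ ($c = \frac{1 \left(-6 + 10\right)}{2} = \frac{1 \cdot 4}{2} = \frac{1}{2} \cdot 4 = 2$)
$a = -48300$ ($a = \left(-177 + 2\right) \left(-134 + 410\right) = \left(-175\right) 276 = -48300$)
$- 3 a = \left(-3\right) \left(-48300\right) = 144900$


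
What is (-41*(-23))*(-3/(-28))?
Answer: 2829/28 ≈ 101.04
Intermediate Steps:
(-41*(-23))*(-3/(-28)) = 943*(-3*(-1/28)) = 943*(3/28) = 2829/28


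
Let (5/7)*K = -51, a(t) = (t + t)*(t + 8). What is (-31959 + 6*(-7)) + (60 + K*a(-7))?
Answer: -154707/5 ≈ -30941.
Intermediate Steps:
a(t) = 2*t*(8 + t) (a(t) = (2*t)*(8 + t) = 2*t*(8 + t))
K = -357/5 (K = (7/5)*(-51) = -357/5 ≈ -71.400)
(-31959 + 6*(-7)) + (60 + K*a(-7)) = (-31959 + 6*(-7)) + (60 - 714*(-7)*(8 - 7)/5) = (-31959 - 42) + (60 - 714*(-7)/5) = -32001 + (60 - 357/5*(-14)) = -32001 + (60 + 4998/5) = -32001 + 5298/5 = -154707/5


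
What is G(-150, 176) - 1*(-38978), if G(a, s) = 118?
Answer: 39096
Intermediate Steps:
G(-150, 176) - 1*(-38978) = 118 - 1*(-38978) = 118 + 38978 = 39096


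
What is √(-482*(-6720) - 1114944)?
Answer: 8*√33189 ≈ 1457.4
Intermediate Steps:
√(-482*(-6720) - 1114944) = √(3239040 - 1114944) = √2124096 = 8*√33189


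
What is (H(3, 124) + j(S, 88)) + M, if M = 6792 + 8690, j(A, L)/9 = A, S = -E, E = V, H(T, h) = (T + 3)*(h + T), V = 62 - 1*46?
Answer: 16100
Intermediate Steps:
V = 16 (V = 62 - 46 = 16)
H(T, h) = (3 + T)*(T + h)
E = 16
S = -16 (S = -1*16 = -16)
j(A, L) = 9*A
M = 15482
(H(3, 124) + j(S, 88)) + M = ((3**2 + 3*3 + 3*124 + 3*124) + 9*(-16)) + 15482 = ((9 + 9 + 372 + 372) - 144) + 15482 = (762 - 144) + 15482 = 618 + 15482 = 16100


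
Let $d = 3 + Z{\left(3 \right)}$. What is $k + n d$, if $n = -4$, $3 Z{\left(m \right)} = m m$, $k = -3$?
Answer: $-27$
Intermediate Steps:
$Z{\left(m \right)} = \frac{m^{2}}{3}$ ($Z{\left(m \right)} = \frac{m m}{3} = \frac{m^{2}}{3}$)
$d = 6$ ($d = 3 + \frac{3^{2}}{3} = 3 + \frac{1}{3} \cdot 9 = 3 + 3 = 6$)
$k + n d = -3 - 24 = -27$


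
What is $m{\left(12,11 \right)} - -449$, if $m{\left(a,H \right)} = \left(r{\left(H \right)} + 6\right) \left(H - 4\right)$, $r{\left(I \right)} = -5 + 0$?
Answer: $456$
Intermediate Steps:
$r{\left(I \right)} = -5$
$m{\left(a,H \right)} = -4 + H$ ($m{\left(a,H \right)} = \left(-5 + 6\right) \left(H - 4\right) = 1 \left(-4 + H\right) = -4 + H$)
$m{\left(12,11 \right)} - -449 = \left(-4 + 11\right) - -449 = 7 + 449 = 456$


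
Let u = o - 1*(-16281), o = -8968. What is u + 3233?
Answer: 10546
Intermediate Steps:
u = 7313 (u = -8968 - 1*(-16281) = -8968 + 16281 = 7313)
u + 3233 = 7313 + 3233 = 10546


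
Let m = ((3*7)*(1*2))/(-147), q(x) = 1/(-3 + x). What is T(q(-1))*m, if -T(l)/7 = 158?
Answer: 316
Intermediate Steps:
T(l) = -1106 (T(l) = -7*158 = -1106)
m = -2/7 (m = (21*2)*(-1/147) = 42*(-1/147) = -2/7 ≈ -0.28571)
T(q(-1))*m = -1106*(-2/7) = 316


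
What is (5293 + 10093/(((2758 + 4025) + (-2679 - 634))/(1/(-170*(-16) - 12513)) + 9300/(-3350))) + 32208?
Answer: 85381329448525/2276774756 ≈ 37501.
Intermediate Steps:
(5293 + 10093/(((2758 + 4025) + (-2679 - 634))/(1/(-170*(-16) - 12513)) + 9300/(-3350))) + 32208 = (5293 + 10093/((6783 - 3313)/(1/(2720 - 12513)) + 9300*(-1/3350))) + 32208 = (5293 + 10093/(3470/(1/(-9793)) - 186/67)) + 32208 = (5293 + 10093/(3470/(-1/9793) - 186/67)) + 32208 = (5293 + 10093/(3470*(-9793) - 186/67)) + 32208 = (5293 + 10093/(-33981710 - 186/67)) + 32208 = (5293 + 10093/(-2276774756/67)) + 32208 = (5293 + 10093*(-67/2276774756)) + 32208 = (5293 - 676231/2276774756) + 32208 = 12050968107277/2276774756 + 32208 = 85381329448525/2276774756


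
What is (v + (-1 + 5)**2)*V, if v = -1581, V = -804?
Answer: 1258260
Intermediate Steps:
(v + (-1 + 5)**2)*V = (-1581 + (-1 + 5)**2)*(-804) = (-1581 + 4**2)*(-804) = (-1581 + 16)*(-804) = -1565*(-804) = 1258260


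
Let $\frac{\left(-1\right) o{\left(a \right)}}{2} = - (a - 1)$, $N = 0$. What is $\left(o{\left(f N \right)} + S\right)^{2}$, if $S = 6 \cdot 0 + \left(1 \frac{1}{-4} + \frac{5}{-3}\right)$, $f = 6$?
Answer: $\frac{2209}{144} \approx 15.34$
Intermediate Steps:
$S = - \frac{23}{12}$ ($S = 0 + \left(1 \left(- \frac{1}{4}\right) + 5 \left(- \frac{1}{3}\right)\right) = 0 - \frac{23}{12} = - \frac{23}{12} \approx -1.9167$)
$o{\left(a \right)} = -2 + 2 a$ ($o{\left(a \right)} = - 2 \left(- (a - 1)\right) = - 2 \left(- (-1 + a)\right) = - 2 \left(1 - a\right) = -2 + 2 a$)
$\left(o{\left(f N \right)} + S\right)^{2} = \left(\left(-2 + 2 \cdot 6 \cdot 0\right) - \frac{23}{12}\right)^{2} = \left(\left(-2 + 2 \cdot 0\right) - \frac{23}{12}\right)^{2} = \left(\left(-2 + 0\right) - \frac{23}{12}\right)^{2} = \left(-2 - \frac{23}{12}\right)^{2} = \left(- \frac{47}{12}\right)^{2} = \frac{2209}{144}$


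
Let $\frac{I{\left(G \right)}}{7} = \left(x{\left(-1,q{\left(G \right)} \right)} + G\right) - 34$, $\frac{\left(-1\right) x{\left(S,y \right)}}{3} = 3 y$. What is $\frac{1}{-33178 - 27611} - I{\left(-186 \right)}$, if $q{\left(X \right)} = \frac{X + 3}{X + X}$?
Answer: $\frac{11841879443}{7537836} \approx 1571.0$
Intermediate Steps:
$q{\left(X \right)} = \frac{3 + X}{2 X}$
$x{\left(S,y \right)} = - 9 y$ ($x{\left(S,y \right)} = - 3 \cdot 3 y = - 9 y$)
$I{\left(G \right)} = -238 + 7 G - \frac{63 \left(3 + G\right)}{2 G}$ ($I{\left(G \right)} = 7 \left(\left(- 9 \frac{3 + G}{2 G} + G\right) - 34\right) = 7 \left(\left(- \frac{9 \left(3 + G\right)}{2 G} + G\right) - 34\right) = 7 \left(\left(G - \frac{9 \left(3 + G\right)}{2 G}\right) - 34\right) = 7 \left(-34 + G - \frac{9 \left(3 + G\right)}{2 G}\right) = -238 + 7 G - \frac{63 \left(3 + G\right)}{2 G}$)
$\frac{1}{-33178 - 27611} - I{\left(-186 \right)} = \frac{1}{-33178 - 27611} - \left(- \frac{539}{2} + 7 \left(-186\right) - \frac{189}{2 \left(-186\right)}\right) = \frac{1}{-60789} - \left(- \frac{539}{2} - 1302 - - \frac{63}{124}\right) = - \frac{1}{60789} - \left(- \frac{539}{2} - 1302 + \frac{63}{124}\right) = - \frac{1}{60789} - - \frac{194803}{124} = - \frac{1}{60789} + \frac{194803}{124} = \frac{11841879443}{7537836}$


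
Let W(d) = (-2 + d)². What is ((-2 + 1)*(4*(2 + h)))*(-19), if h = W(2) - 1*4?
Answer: -152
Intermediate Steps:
h = -4 (h = (-2 + 2)² - 1*4 = 0² - 4 = 0 - 4 = -4)
((-2 + 1)*(4*(2 + h)))*(-19) = ((-2 + 1)*(4*(2 - 4)))*(-19) = -4*(-2)*(-19) = -1*(-8)*(-19) = 8*(-19) = -152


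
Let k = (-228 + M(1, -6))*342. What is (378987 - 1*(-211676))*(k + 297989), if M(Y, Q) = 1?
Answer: 130155545365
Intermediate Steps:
k = -77634 (k = (-228 + 1)*342 = -227*342 = -77634)
(378987 - 1*(-211676))*(k + 297989) = (378987 - 1*(-211676))*(-77634 + 297989) = (378987 + 211676)*220355 = 590663*220355 = 130155545365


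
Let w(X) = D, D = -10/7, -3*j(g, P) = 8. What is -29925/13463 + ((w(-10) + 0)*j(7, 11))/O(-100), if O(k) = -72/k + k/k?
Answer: -96275/12157089 ≈ -0.0079193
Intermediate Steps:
j(g, P) = -8/3 (j(g, P) = -⅓*8 = -8/3)
D = -10/7 (D = -10*⅐ = -10/7 ≈ -1.4286)
w(X) = -10/7
O(k) = 1 - 72/k (O(k) = -72/k + 1 = 1 - 72/k)
-29925/13463 + ((w(-10) + 0)*j(7, 11))/O(-100) = -29925/13463 + ((-10/7 + 0)*(-8/3))/(((-72 - 100)/(-100))) = -29925*1/13463 + (-10/7*(-8/3))/((-1/100*(-172))) = -29925/13463 + 80/(21*(43/25)) = -29925/13463 + (80/21)*(25/43) = -29925/13463 + 2000/903 = -96275/12157089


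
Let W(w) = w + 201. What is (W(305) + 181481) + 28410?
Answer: 210397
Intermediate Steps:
W(w) = 201 + w
(W(305) + 181481) + 28410 = ((201 + 305) + 181481) + 28410 = (506 + 181481) + 28410 = 181987 + 28410 = 210397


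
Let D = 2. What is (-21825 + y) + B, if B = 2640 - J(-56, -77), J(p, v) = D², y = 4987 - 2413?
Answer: -16615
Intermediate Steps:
y = 2574
J(p, v) = 4 (J(p, v) = 2² = 4)
B = 2636 (B = 2640 - 1*4 = 2640 - 4 = 2636)
(-21825 + y) + B = (-21825 + 2574) + 2636 = -19251 + 2636 = -16615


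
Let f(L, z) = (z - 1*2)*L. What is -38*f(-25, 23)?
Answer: 19950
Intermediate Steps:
f(L, z) = L*(-2 + z) (f(L, z) = (z - 2)*L = (-2 + z)*L = L*(-2 + z))
-38*f(-25, 23) = -(-950)*(-2 + 23) = -(-950)*21 = -38*(-525) = 19950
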